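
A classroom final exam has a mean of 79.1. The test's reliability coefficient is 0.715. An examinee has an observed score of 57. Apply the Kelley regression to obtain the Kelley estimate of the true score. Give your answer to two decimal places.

63.30

T̂ = 0.715(57) + 0.285(79.1) = 40.755 + 22.5435 = 63.298 → 63.30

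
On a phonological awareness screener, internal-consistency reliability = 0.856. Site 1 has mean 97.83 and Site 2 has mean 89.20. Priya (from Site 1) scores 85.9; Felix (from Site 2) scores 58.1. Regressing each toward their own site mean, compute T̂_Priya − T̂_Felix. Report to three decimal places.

T̂_Priya = 0.856(85.9) + 0.144(97.83) = 87.61792
T̂_Felix = 0.856(58.1) + 0.144(89.20) = 62.57840
Difference = 87.61792 − 62.57840 = 25.03952

25.040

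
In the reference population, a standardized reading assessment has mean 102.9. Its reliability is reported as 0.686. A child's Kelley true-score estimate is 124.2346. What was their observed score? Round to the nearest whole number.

T̂ = ρX + (1 − ρ)μ  ⇒  X = (T̂ − (1 − ρ)μ) / ρ
X = (124.2346 − 0.314 × 102.9) / 0.686 = (124.2346 − 32.3106) / 0.686 = 91.9240 / 0.686 = 134.00

134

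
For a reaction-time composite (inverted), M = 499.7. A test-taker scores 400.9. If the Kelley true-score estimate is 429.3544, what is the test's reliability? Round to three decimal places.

T̂ = ρX + (1 − ρ)μ  ⇒  T̂ − μ = ρ(X − μ)
ρ = (T̂ − μ)/(X − μ) = (429.3544 − 499.7) / (400.9 − 499.7) = -70.3456 / -98.8 = 0.71200

0.712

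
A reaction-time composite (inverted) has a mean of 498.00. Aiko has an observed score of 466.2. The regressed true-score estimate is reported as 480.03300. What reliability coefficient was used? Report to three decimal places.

0.565

T̂ = ρX + (1 − ρ)μ  ⇒  T̂ − μ = ρ(X − μ)
ρ = (T̂ − μ)/(X − μ) = (480.03300 − 498.00) / (466.2 − 498.00) = -17.96700 / -31.80 = 0.56500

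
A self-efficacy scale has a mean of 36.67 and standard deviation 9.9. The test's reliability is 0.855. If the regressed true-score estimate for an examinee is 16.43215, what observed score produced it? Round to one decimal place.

T̂ = ρX + (1 − ρ)μ  ⇒  X = (T̂ − (1 − ρ)μ) / ρ
X = (16.43215 − 0.145 × 36.67) / 0.855 = (16.43215 − 5.31715) / 0.855 = 11.11500 / 0.855 = 13.000

13.0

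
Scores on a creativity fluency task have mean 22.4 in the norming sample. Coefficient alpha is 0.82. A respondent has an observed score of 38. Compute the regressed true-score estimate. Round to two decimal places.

35.19

Weight the observed score by reliability and the mean by (1 − reliability): T̂ = 0.82·38 + 0.18·22.4 = 31.16 + 4.032 = 35.192.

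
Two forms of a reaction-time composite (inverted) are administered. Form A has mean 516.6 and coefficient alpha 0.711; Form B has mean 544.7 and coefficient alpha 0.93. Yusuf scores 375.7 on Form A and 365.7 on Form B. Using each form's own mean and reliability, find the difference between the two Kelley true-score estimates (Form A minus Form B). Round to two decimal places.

T̂_A = 0.711(375.7) + 0.289(516.6) = 416.4201
T̂_B = 0.93(365.7) + 0.07(544.7) = 378.2300
T̂_A − T̂_B = 38.1901

38.19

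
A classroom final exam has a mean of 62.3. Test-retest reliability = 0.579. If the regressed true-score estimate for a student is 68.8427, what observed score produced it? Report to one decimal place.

73.6

T̂ = ρX + (1 − ρ)μ  ⇒  X = (T̂ − (1 − ρ)μ) / ρ
X = (68.8427 − 0.421 × 62.3) / 0.579 = (68.8427 − 26.2283) / 0.579 = 42.6144 / 0.579 = 73.600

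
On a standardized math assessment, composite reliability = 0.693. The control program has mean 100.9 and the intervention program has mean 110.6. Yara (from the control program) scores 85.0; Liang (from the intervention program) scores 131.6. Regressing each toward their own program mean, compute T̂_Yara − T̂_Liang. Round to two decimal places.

T̂_Yara = 0.693(85.0) + 0.307(100.9) = 89.8813
T̂_Liang = 0.693(131.6) + 0.307(110.6) = 125.1530
Difference = 89.8813 − 125.1530 = -35.2717

-35.27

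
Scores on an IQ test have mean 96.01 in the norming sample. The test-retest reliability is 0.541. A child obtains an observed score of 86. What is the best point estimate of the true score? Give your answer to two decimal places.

T̂ = 0.541(86) + 0.459(96.01) = 46.526 + 44.06859 = 90.595 → 90.59

90.59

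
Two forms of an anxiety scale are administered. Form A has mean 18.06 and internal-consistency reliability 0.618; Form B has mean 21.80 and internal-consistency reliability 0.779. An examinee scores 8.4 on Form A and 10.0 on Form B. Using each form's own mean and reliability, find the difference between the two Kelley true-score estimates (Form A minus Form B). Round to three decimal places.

T̂_A = 0.618(8.4) + 0.382(18.06) = 12.09012
T̂_B = 0.779(10.0) + 0.221(21.80) = 12.60780
T̂_A − T̂_B = -0.51768

-0.518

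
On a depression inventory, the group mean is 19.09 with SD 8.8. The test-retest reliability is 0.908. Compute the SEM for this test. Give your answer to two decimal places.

2.67

SEM = SD · √(1 − ρ) = 8.8 × √0.092 = 8.8 × 0.3033 = 2.669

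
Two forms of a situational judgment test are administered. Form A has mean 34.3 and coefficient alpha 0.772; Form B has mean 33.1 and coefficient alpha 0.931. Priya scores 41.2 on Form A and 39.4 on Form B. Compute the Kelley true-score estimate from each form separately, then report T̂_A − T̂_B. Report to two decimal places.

T̂_A = 0.772(41.2) + 0.228(34.3) = 39.6268
T̂_B = 0.931(39.4) + 0.069(33.1) = 38.9653
T̂_A − T̂_B = 0.6615

0.66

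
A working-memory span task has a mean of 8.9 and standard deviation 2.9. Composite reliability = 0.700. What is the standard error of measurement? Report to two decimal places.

1.59

SEM = SD · √(1 − ρ) = 2.9 × √0.300 = 2.9 × 0.5477 = 1.588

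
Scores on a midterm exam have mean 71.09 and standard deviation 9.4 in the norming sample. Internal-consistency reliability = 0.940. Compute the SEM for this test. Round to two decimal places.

2.30

SEM = SD · √(1 − ρ) = 9.4 × √0.060 = 9.4 × 0.2449 = 2.303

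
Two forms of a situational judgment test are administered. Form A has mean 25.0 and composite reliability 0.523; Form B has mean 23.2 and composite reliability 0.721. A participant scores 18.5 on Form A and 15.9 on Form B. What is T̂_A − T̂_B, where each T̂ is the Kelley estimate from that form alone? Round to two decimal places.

3.66

T̂_A = 0.523(18.5) + 0.477(25.0) = 21.6005
T̂_B = 0.721(15.9) + 0.279(23.2) = 17.9367
T̂_A − T̂_B = 3.6638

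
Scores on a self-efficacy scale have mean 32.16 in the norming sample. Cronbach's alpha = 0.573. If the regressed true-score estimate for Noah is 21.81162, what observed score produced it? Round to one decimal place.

T̂ = ρX + (1 − ρ)μ  ⇒  X = (T̂ − (1 − ρ)μ) / ρ
X = (21.81162 − 0.427 × 32.16) / 0.573 = (21.81162 − 13.73232) / 0.573 = 8.07930 / 0.573 = 14.100

14.1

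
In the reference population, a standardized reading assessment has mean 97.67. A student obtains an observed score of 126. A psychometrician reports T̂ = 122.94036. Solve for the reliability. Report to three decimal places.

0.892

T̂ = ρX + (1 − ρ)μ  ⇒  T̂ − μ = ρ(X − μ)
ρ = (T̂ − μ)/(X − μ) = (122.94036 − 97.67) / (126 − 97.67) = 25.27036 / 28.33 = 0.89200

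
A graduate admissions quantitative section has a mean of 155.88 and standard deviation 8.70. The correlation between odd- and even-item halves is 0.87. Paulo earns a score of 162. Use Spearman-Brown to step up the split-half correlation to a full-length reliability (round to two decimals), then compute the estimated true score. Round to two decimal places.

Spearman-Brown: ρ = 2r/(1 + r) = 2(0.87)/(1 + 0.87) = 1.740/1.87 = 0.9305 → 0.93
T̂ = 0.93(162) + 0.07(155.88) = 150.66 + 10.9116 = 161.572 → 161.57

161.57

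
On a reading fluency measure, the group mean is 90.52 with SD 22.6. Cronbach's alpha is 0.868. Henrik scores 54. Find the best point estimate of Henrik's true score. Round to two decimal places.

58.82

Weight the observed score by reliability and the mean by (1 − reliability): T̂ = 0.868·54 + 0.132·90.52 = 46.872 + 11.94864 = 58.821.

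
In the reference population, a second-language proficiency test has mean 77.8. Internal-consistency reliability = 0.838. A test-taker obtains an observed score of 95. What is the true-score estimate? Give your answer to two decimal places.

T̂ = 0.838(95) + 0.162(77.8) = 79.610 + 12.6036 = 92.214 → 92.21

92.21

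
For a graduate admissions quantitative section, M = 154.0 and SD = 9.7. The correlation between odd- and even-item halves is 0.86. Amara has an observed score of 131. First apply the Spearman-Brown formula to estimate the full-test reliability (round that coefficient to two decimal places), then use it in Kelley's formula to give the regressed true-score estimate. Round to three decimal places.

132.840

Spearman-Brown: ρ = 2r/(1 + r) = 2(0.86)/(1 + 0.86) = 1.720/1.86 = 0.9247 → 0.92
Regress the observed score toward the mean by the unreliability: T̂ = 0.92·131 + 0.08·154.0 = 120.52 + 12.320 = 132.8400.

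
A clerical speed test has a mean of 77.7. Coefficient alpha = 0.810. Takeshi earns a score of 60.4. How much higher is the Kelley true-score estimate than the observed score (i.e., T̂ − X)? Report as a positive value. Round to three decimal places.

3.287

T̂ = 0.810(60.4) + 0.190(77.7) = 48.9240 + 14.7630 = 63.68700 → 63.6870
T̂ − X = 63.6870 − 60.4 = 3.2870 → 3.287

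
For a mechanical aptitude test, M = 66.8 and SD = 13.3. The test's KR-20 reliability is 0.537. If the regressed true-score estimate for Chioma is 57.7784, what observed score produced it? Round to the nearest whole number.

T̂ = ρX + (1 − ρ)μ  ⇒  X = (T̂ − (1 − ρ)μ) / ρ
X = (57.7784 − 0.463 × 66.8) / 0.537 = (57.7784 − 30.9284) / 0.537 = 26.8500 / 0.537 = 50.00

50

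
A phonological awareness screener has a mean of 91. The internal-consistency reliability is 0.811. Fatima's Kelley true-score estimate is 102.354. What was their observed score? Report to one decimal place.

T̂ = ρX + (1 − ρ)μ  ⇒  X = (T̂ − (1 − ρ)μ) / ρ
X = (102.354 − 0.189 × 91) / 0.811 = (102.354 − 17.199) / 0.811 = 85.155 / 0.811 = 105.000

105.0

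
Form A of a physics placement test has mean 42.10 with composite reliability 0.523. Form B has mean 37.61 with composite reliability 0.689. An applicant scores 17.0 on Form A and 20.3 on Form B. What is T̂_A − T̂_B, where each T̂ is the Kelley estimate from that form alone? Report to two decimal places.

3.29

T̂_A = 0.523(17.0) + 0.477(42.10) = 28.9727
T̂_B = 0.689(20.3) + 0.311(37.61) = 25.6834
T̂_A − T̂_B = 3.2893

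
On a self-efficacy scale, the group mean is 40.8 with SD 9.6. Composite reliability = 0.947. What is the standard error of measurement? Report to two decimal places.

2.21

SEM = SD · √(1 − ρ) = 9.6 × √0.053 = 9.6 × 0.2302 = 2.210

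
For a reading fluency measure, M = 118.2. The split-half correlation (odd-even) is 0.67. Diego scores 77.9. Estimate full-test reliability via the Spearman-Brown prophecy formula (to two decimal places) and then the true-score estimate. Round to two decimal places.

Spearman-Brown: ρ = 2r/(1 + r) = 2(0.67)/(1 + 0.67) = 1.340/1.67 = 0.8024 → 0.80
Weight the observed score by reliability and the mean by (1 − reliability): T̂ = 0.80·77.9 + 0.20·118.2 = 62.320 + 23.640 = 85.960.

85.96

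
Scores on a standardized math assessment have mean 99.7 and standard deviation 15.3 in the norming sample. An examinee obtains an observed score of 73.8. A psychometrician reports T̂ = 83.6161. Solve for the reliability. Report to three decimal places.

T̂ = ρX + (1 − ρ)μ  ⇒  T̂ − μ = ρ(X − μ)
ρ = (T̂ − μ)/(X − μ) = (83.6161 − 99.7) / (73.8 − 99.7) = -16.0839 / -25.9 = 0.62100

0.621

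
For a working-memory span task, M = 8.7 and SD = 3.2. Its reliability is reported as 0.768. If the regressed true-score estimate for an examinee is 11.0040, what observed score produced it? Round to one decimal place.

11.7

T̂ = ρX + (1 − ρ)μ  ⇒  X = (T̂ − (1 − ρ)μ) / ρ
X = (11.0040 − 0.232 × 8.7) / 0.768 = (11.0040 − 2.0184) / 0.768 = 8.9856 / 0.768 = 11.700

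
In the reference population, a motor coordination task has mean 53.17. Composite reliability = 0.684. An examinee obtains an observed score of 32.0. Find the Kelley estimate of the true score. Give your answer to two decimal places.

Regress the observed score toward the mean by the unreliability: T̂ = 0.684·32.0 + 0.316·53.17 = 21.8880 + 16.80172 = 38.690.

38.69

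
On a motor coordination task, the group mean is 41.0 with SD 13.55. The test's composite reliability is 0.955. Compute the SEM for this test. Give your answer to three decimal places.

2.874

SEM = SD · √(1 − ρ) = 13.55 × √0.045 = 13.55 × 0.2121 = 2.8744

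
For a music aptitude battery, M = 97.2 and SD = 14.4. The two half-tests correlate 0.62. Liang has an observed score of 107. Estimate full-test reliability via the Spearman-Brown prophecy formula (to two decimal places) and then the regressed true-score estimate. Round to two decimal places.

104.75

Spearman-Brown: ρ = 2r/(1 + r) = 2(0.62)/(1 + 0.62) = 1.240/1.62 = 0.7654 → 0.77
T̂ = 0.77(107) + 0.23(97.2) = 82.39 + 22.356 = 104.746 → 104.75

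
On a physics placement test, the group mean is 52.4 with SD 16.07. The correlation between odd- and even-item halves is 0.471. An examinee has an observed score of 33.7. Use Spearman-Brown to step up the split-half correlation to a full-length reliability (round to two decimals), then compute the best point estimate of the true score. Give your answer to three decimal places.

40.432

Spearman-Brown: ρ = 2r/(1 + r) = 2(0.471)/(1 + 0.471) = 0.9420/1.471 = 0.6404 → 0.64
T̂ = 0.64(33.7) + 0.36(52.4) = 21.568 + 18.864 = 40.4320 → 40.432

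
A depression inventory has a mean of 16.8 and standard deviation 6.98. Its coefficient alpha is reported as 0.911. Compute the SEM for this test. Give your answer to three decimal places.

SEM = SD · √(1 − ρ) = 6.98 × √0.089 = 6.98 × 0.2983 = 2.0823

2.082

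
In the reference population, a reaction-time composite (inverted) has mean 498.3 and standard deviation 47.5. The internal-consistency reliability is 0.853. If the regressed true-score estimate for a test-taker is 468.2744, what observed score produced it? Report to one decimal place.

T̂ = ρX + (1 − ρ)μ  ⇒  X = (T̂ − (1 − ρ)μ) / ρ
X = (468.2744 − 0.147 × 498.3) / 0.853 = (468.2744 − 73.2501) / 0.853 = 395.0243 / 0.853 = 463.100

463.1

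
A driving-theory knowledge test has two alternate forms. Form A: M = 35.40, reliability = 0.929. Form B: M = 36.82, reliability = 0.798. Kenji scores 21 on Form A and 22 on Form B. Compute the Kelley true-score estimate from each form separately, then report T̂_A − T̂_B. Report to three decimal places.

-2.971

T̂_A = 0.929(21) + 0.071(35.40) = 22.02240
T̂_B = 0.798(22) + 0.202(36.82) = 24.99364
T̂_A − T̂_B = -2.97124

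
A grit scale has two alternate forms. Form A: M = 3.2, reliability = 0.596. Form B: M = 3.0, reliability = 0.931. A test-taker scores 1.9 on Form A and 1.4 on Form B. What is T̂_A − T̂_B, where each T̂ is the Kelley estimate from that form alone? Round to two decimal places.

0.91

T̂_A = 0.596(1.9) + 0.404(3.2) = 2.4252
T̂_B = 0.931(1.4) + 0.069(3.0) = 1.5104
T̂_A − T̂_B = 0.9148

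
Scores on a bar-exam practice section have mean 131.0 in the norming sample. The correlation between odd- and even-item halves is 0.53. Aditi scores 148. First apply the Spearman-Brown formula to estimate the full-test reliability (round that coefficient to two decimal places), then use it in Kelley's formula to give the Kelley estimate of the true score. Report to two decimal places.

Spearman-Brown: ρ = 2r/(1 + r) = 2(0.53)/(1 + 0.53) = 1.060/1.53 = 0.6928 → 0.69
T̂ = 0.69(148) + 0.31(131.0) = 102.12 + 40.610 = 142.730 → 142.73

142.73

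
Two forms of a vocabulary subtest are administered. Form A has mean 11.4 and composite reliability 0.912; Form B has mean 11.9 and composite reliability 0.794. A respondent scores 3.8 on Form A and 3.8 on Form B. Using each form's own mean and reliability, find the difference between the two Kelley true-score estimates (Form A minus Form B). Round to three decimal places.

T̂_A = 0.912(3.8) + 0.088(11.4) = 4.46880
T̂_B = 0.794(3.8) + 0.206(11.9) = 5.46860
T̂_A − T̂_B = -0.99980

-1.000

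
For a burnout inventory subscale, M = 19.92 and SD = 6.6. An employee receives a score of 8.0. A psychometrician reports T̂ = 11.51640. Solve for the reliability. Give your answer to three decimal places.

0.705

T̂ = ρX + (1 − ρ)μ  ⇒  T̂ − μ = ρ(X − μ)
ρ = (T̂ − μ)/(X − μ) = (11.51640 − 19.92) / (8.0 − 19.92) = -8.40360 / -11.92 = 0.70500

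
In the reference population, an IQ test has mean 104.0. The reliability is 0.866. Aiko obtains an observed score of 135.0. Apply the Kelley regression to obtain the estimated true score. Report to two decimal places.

Weight the observed score by reliability and the mean by (1 − reliability): T̂ = 0.866·135.0 + 0.134·104.0 = 116.9100 + 13.9360 = 130.846.

130.85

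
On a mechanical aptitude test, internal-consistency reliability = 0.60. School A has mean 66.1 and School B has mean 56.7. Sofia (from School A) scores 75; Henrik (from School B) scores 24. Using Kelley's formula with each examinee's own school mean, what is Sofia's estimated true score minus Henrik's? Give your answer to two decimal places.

34.36

T̂_Sofia = 0.60(75) + 0.40(66.1) = 71.4400
T̂_Henrik = 0.60(24) + 0.40(56.7) = 37.0800
Difference = 71.4400 − 37.0800 = 34.3600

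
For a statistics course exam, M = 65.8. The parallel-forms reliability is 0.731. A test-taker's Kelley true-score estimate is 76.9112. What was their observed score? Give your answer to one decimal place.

T̂ = ρX + (1 − ρ)μ  ⇒  X = (T̂ − (1 − ρ)μ) / ρ
X = (76.9112 − 0.269 × 65.8) / 0.731 = (76.9112 − 17.7002) / 0.731 = 59.2110 / 0.731 = 81.000

81.0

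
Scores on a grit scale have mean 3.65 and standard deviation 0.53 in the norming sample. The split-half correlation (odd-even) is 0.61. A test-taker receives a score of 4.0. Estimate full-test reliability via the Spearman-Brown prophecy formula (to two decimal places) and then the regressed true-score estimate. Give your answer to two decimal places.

Spearman-Brown: ρ = 2r/(1 + r) = 2(0.61)/(1 + 0.61) = 1.220/1.61 = 0.7578 → 0.76
Regress the observed score toward the mean by the unreliability: T̂ = 0.76·4.0 + 0.24·3.65 = 3.040 + 0.8760 = 3.916.

3.92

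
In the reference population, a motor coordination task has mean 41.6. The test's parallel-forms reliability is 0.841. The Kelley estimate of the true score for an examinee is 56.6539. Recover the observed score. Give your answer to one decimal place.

59.5

T̂ = ρX + (1 − ρ)μ  ⇒  X = (T̂ − (1 − ρ)μ) / ρ
X = (56.6539 − 0.159 × 41.6) / 0.841 = (56.6539 − 6.6144) / 0.841 = 50.0395 / 0.841 = 59.500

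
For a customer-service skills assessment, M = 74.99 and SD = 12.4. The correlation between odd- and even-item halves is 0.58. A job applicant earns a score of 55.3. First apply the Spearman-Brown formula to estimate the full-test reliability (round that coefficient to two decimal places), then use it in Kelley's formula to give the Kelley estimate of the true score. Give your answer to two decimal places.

Spearman-Brown: ρ = 2r/(1 + r) = 2(0.58)/(1 + 0.58) = 1.160/1.58 = 0.7342 → 0.73
T̂ = 0.73(55.3) + 0.27(74.99) = 40.369 + 20.2473 = 60.616 → 60.62

60.62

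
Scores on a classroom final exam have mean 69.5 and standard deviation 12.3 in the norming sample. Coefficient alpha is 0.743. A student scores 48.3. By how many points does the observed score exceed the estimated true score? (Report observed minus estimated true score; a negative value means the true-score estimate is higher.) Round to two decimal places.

T̂ = 0.743(48.3) + 0.257(69.5) = 35.8869 + 17.8615 = 53.7484 → 53.748
X − T̂ = 48.3 − 53.748 = -5.448 → -5.45

-5.45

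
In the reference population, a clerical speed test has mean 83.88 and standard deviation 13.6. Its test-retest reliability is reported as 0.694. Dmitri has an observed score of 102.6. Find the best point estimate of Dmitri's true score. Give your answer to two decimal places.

96.87

T̂ = ρX + (1 − ρ)μ
  = 0.694 × 102.6 + 0.306 × 83.88
  = 71.2044 + 25.66728
  = 96.872
  ≈ 96.87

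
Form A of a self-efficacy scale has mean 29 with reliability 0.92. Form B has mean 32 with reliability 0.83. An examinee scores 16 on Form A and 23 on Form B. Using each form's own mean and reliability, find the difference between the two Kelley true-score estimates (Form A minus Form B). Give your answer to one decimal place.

T̂_A = 0.92(16) + 0.08(29) = 17.040
T̂_B = 0.83(23) + 0.17(32) = 24.530
T̂_A − T̂_B = -7.490

-7.5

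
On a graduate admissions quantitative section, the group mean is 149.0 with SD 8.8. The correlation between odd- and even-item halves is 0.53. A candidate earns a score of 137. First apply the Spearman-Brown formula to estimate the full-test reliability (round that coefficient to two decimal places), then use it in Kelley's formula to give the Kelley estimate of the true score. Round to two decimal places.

140.72

Spearman-Brown: ρ = 2r/(1 + r) = 2(0.53)/(1 + 0.53) = 1.060/1.53 = 0.6928 → 0.69
Kelley's formula gives T̂ = 0.69·137 + 0.31·149.0 = 94.53 + 46.190 = 140.720.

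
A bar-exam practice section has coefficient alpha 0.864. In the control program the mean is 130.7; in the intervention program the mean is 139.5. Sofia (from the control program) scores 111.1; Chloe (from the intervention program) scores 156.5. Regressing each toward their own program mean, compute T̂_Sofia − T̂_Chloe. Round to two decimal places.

T̂_Sofia = 0.864(111.1) + 0.136(130.7) = 113.7656
T̂_Chloe = 0.864(156.5) + 0.136(139.5) = 154.1880
Difference = 113.7656 − 154.1880 = -40.4224

-40.42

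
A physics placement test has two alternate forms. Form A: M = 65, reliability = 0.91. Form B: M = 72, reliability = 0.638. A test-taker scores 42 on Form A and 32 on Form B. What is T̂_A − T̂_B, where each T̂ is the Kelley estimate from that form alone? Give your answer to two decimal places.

T̂_A = 0.91(42) + 0.09(65) = 44.0700
T̂_B = 0.638(32) + 0.362(72) = 46.4800
T̂_A − T̂_B = -2.4100

-2.41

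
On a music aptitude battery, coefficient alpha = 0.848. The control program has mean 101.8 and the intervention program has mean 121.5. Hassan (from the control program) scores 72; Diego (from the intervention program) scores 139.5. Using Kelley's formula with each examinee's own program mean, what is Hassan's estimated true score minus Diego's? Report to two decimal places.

T̂_Hassan = 0.848(72) + 0.152(101.8) = 76.5296
T̂_Diego = 0.848(139.5) + 0.152(121.5) = 136.7640
Difference = 76.5296 − 136.7640 = -60.2344

-60.23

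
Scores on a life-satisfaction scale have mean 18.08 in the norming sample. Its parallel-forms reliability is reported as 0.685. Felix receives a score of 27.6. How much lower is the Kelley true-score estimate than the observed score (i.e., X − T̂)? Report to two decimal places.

Weight the observed score by reliability and the mean by (1 − reliability): T̂ = 0.685·27.6 + 0.315·18.08 = 18.9060 + 5.69520 = 24.6012.
X − T̂ = 27.6 − 24.601 = 2.999 → 3.00

3.00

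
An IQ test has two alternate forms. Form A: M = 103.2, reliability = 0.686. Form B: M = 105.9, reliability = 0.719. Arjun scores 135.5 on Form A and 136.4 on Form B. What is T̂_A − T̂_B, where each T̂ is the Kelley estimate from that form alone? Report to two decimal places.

-2.47

T̂_A = 0.686(135.5) + 0.314(103.2) = 125.3578
T̂_B = 0.719(136.4) + 0.281(105.9) = 127.8295
T̂_A − T̂_B = -2.4717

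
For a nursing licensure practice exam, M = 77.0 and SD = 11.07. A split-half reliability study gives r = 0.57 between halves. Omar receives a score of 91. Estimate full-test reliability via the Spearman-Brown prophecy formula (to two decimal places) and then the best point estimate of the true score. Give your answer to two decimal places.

Spearman-Brown: ρ = 2r/(1 + r) = 2(0.57)/(1 + 0.57) = 1.140/1.57 = 0.7261 → 0.73
Weight the observed score by reliability and the mean by (1 − reliability): T̂ = 0.73·91 + 0.27·77.0 = 66.43 + 20.790 = 87.220.

87.22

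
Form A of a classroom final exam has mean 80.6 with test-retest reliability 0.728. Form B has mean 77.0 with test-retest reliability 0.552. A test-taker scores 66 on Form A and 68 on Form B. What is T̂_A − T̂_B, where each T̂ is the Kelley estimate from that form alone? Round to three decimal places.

-2.061

T̂_A = 0.728(66) + 0.272(80.6) = 69.97120
T̂_B = 0.552(68) + 0.448(77.0) = 72.03200
T̂_A − T̂_B = -2.06080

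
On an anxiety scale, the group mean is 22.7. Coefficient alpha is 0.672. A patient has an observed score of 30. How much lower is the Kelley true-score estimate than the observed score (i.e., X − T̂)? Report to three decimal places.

Weight the observed score by reliability and the mean by (1 − reliability): T̂ = 0.672·30 + 0.328·22.7 = 20.160 + 7.4456 = 27.60560.
X − T̂ = 30 − 27.6056 = 2.3944 → 2.394

2.394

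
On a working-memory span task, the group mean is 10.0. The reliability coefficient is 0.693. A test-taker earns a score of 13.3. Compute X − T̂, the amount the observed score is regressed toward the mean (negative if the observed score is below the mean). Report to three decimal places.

1.013

Regress the observed score toward the mean by the unreliability: T̂ = 0.693·13.3 + 0.307·10.0 = 9.2169 + 3.0700 = 12.28690.
X − T̂ = 13.3 − 12.2869 = 1.0131 → 1.013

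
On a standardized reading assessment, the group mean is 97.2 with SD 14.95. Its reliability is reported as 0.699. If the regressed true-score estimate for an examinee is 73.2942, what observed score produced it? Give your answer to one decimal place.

T̂ = ρX + (1 − ρ)μ  ⇒  X = (T̂ − (1 − ρ)μ) / ρ
X = (73.2942 − 0.301 × 97.2) / 0.699 = (73.2942 − 29.2572) / 0.699 = 44.0370 / 0.699 = 63.000

63.0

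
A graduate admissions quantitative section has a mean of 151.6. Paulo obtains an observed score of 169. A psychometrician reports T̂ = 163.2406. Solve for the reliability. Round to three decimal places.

T̂ = ρX + (1 − ρ)μ  ⇒  T̂ − μ = ρ(X − μ)
ρ = (T̂ − μ)/(X − μ) = (163.2406 − 151.6) / (169 − 151.6) = 11.6406 / 17.4 = 0.66900

0.669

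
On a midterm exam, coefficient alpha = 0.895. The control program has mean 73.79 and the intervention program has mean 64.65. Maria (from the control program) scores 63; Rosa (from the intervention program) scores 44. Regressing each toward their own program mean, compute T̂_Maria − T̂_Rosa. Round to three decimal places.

17.965

T̂_Maria = 0.895(63) + 0.105(73.79) = 64.13295
T̂_Rosa = 0.895(44) + 0.105(64.65) = 46.16825
Difference = 64.13295 − 46.16825 = 17.96470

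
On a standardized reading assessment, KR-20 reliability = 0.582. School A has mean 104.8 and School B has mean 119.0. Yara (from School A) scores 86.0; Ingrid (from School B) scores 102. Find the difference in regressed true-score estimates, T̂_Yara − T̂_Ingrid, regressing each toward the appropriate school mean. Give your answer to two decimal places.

T̂_Yara = 0.582(86.0) + 0.418(104.8) = 93.8584
T̂_Ingrid = 0.582(102) + 0.418(119.0) = 109.1060
Difference = 93.8584 − 109.1060 = -15.2476

-15.25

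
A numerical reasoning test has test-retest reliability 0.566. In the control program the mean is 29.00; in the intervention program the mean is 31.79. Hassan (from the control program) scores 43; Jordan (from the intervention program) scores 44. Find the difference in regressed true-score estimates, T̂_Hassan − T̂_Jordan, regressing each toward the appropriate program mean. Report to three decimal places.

-1.777

T̂_Hassan = 0.566(43) + 0.434(29.00) = 36.92400
T̂_Jordan = 0.566(44) + 0.434(31.79) = 38.70086
Difference = 36.92400 − 38.70086 = -1.77686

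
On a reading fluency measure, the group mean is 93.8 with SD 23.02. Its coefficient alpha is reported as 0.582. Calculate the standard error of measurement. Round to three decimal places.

SEM = SD · √(1 − ρ) = 23.02 × √0.418 = 23.02 × 0.6465 = 14.8831

14.883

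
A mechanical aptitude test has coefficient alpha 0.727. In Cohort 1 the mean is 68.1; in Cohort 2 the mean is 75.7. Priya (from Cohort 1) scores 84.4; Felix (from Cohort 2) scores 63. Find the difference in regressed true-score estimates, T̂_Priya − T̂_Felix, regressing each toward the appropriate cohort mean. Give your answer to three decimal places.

13.483

T̂_Priya = 0.727(84.4) + 0.273(68.1) = 79.95010
T̂_Felix = 0.727(63) + 0.273(75.7) = 66.46710
Difference = 79.95010 − 66.46710 = 13.48300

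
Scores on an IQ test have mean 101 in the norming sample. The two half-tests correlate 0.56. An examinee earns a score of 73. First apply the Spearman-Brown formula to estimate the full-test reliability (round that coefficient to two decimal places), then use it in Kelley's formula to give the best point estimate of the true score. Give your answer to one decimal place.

Spearman-Brown: ρ = 2r/(1 + r) = 2(0.56)/(1 + 0.56) = 1.120/1.56 = 0.7179 → 0.72
T̂ = ρX + (1 − ρ)μ
  = 0.72 × 73 + 0.28 × 101
  = 52.56 + 28.28
  = 80.84
  ≈ 80.8

80.8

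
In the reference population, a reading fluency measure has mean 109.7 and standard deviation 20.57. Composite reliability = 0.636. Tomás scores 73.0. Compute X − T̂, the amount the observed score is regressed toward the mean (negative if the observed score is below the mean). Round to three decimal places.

T̂ = ρX + (1 − ρ)μ
  = 0.636 × 73.0 + 0.364 × 109.7
  = 46.4280 + 39.9308
  = 86.35880
  ≈ 86.3588
X − T̂ = 73.0 − 86.3588 = -13.3588 → -13.359

-13.359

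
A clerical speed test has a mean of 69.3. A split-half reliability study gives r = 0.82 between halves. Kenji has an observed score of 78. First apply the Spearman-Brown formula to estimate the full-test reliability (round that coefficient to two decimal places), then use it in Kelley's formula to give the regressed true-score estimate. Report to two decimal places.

Spearman-Brown: ρ = 2r/(1 + r) = 2(0.82)/(1 + 0.82) = 1.640/1.82 = 0.9011 → 0.90
T̂ = ρX + (1 − ρ)μ
  = 0.90 × 78 + 0.10 × 69.3
  = 70.20 + 6.930
  = 77.130
  ≈ 77.13

77.13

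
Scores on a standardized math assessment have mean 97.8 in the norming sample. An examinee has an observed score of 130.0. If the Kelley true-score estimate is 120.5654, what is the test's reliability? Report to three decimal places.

0.707

T̂ = ρX + (1 − ρ)μ  ⇒  T̂ − μ = ρ(X − μ)
ρ = (T̂ − μ)/(X − μ) = (120.5654 − 97.8) / (130.0 − 97.8) = 22.7654 / 32.2 = 0.70700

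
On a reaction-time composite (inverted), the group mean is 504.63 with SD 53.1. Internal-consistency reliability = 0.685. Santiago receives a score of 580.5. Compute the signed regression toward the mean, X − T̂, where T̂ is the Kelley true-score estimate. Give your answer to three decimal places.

23.899

Kelley's formula gives T̂ = 0.685·580.5 + 0.315·504.63 = 397.6425 + 158.95845 = 556.60095.
X − T̂ = 580.5 − 556.6010 = 23.8990 → 23.899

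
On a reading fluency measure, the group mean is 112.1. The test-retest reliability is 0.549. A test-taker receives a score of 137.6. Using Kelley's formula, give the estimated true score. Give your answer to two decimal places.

T̂ = ρX + (1 − ρ)μ
  = 0.549 × 137.6 + 0.451 × 112.1
  = 75.5424 + 50.5571
  = 126.100
  ≈ 126.10

126.10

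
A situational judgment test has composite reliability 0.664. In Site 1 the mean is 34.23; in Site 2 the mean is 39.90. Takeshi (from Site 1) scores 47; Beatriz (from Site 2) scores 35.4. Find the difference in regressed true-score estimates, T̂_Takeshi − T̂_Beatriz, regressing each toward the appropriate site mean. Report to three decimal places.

T̂_Takeshi = 0.664(47) + 0.336(34.23) = 42.70928
T̂_Beatriz = 0.664(35.4) + 0.336(39.90) = 36.91200
Difference = 42.70928 − 36.91200 = 5.79728

5.797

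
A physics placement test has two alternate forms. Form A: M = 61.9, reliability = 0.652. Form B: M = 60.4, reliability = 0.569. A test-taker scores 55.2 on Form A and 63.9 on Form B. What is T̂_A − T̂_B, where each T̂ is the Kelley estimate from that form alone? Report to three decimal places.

-4.860

T̂_A = 0.652(55.2) + 0.348(61.9) = 57.53160
T̂_B = 0.569(63.9) + 0.431(60.4) = 62.39150
T̂_A − T̂_B = -4.85990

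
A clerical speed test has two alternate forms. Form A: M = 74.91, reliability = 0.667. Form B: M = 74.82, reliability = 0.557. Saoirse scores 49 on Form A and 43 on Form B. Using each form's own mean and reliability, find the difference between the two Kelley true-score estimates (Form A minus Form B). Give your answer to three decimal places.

0.532

T̂_A = 0.667(49) + 0.333(74.91) = 57.62803
T̂_B = 0.557(43) + 0.443(74.82) = 57.09626
T̂_A − T̂_B = 0.53177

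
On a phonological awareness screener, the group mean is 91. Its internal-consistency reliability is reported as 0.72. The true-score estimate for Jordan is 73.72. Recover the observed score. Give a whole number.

T̂ = ρX + (1 − ρ)μ  ⇒  X = (T̂ − (1 − ρ)μ) / ρ
X = (73.72 − 0.28 × 91) / 0.72 = (73.72 − 25.48) / 0.72 = 48.24 / 0.72 = 67.00

67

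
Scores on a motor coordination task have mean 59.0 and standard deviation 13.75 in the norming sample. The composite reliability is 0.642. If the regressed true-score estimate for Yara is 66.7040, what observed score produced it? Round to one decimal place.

71.0

T̂ = ρX + (1 − ρ)μ  ⇒  X = (T̂ − (1 − ρ)μ) / ρ
X = (66.7040 − 0.358 × 59.0) / 0.642 = (66.7040 − 21.1220) / 0.642 = 45.5820 / 0.642 = 71.000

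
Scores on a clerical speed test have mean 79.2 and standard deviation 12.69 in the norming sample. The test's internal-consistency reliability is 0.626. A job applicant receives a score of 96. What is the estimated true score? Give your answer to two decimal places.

89.72

T̂ = ρX + (1 − ρ)μ
  = 0.626 × 96 + 0.374 × 79.2
  = 60.096 + 29.6208
  = 89.717
  ≈ 89.72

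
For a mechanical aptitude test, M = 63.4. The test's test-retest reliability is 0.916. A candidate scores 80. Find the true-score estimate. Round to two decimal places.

78.61

Regress the observed score toward the mean by the unreliability: T̂ = 0.916·80 + 0.084·63.4 = 73.280 + 5.3256 = 78.606.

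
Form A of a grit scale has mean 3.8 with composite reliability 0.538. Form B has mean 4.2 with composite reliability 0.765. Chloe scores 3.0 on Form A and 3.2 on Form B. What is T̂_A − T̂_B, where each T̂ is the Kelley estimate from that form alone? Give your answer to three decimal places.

-0.065

T̂_A = 0.538(3.0) + 0.462(3.8) = 3.36960
T̂_B = 0.765(3.2) + 0.235(4.2) = 3.43500
T̂_A − T̂_B = -0.06540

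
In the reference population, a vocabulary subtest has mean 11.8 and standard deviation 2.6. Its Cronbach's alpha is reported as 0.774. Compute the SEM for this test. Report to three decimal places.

1.236

SEM = SD · √(1 − ρ) = 2.6 × √0.226 = 2.6 × 0.4754 = 1.2360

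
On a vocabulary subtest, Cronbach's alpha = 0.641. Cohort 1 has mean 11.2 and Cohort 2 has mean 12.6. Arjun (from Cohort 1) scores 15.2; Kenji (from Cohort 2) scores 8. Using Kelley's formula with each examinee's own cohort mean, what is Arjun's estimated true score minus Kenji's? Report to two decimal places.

4.11

T̂_Arjun = 0.641(15.2) + 0.359(11.2) = 13.7640
T̂_Kenji = 0.641(8) + 0.359(12.6) = 9.6514
Difference = 13.7640 − 9.6514 = 4.1126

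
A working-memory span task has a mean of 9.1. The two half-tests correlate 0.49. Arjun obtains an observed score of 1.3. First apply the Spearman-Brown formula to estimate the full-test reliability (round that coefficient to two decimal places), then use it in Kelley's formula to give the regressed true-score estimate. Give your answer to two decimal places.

Spearman-Brown: ρ = 2r/(1 + r) = 2(0.49)/(1 + 0.49) = 0.980/1.49 = 0.6577 → 0.66
T̂ = 0.66(1.3) + 0.34(9.1) = 0.858 + 3.094 = 3.952 → 3.95

3.95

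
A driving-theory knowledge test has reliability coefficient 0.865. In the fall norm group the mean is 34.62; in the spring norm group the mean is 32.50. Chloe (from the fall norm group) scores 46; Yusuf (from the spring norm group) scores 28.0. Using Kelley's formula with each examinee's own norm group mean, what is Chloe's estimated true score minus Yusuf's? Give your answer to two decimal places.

T̂_Chloe = 0.865(46) + 0.135(34.62) = 44.4637
T̂_Yusuf = 0.865(28.0) + 0.135(32.50) = 28.6075
Difference = 44.4637 − 28.6075 = 15.8562

15.86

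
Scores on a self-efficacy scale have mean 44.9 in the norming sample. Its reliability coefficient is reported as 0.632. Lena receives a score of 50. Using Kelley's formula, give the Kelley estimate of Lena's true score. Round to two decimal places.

48.12

T̂ = ρX + (1 − ρ)μ
  = 0.632 × 50 + 0.368 × 44.9
  = 31.600 + 16.5232
  = 48.123
  ≈ 48.12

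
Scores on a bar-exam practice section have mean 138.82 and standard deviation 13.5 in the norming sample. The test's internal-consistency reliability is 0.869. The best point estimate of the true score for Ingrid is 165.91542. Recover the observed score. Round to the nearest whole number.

T̂ = ρX + (1 − ρ)μ  ⇒  X = (T̂ − (1 − ρ)μ) / ρ
X = (165.91542 − 0.131 × 138.82) / 0.869 = (165.91542 − 18.18542) / 0.869 = 147.73000 / 0.869 = 170.00

170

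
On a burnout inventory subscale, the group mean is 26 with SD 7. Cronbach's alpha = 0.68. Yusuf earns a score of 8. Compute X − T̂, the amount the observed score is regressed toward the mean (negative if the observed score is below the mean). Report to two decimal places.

-5.76

Kelley's formula gives T̂ = 0.68·8 + 0.32·26 = 5.44 + 8.32 = 13.7600.
X − T̂ = 8 − 13.760 = -5.760 → -5.76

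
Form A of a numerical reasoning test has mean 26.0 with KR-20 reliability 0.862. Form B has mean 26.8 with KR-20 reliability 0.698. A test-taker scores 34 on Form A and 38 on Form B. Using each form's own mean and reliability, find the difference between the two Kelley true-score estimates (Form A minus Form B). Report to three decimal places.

-1.722

T̂_A = 0.862(34) + 0.138(26.0) = 32.89600
T̂_B = 0.698(38) + 0.302(26.8) = 34.61760
T̂_A − T̂_B = -1.72160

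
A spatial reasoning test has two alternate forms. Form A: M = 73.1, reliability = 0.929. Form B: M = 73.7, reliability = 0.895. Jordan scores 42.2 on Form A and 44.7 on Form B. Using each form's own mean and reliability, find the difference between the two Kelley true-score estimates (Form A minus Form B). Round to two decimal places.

-3.35

T̂_A = 0.929(42.2) + 0.071(73.1) = 44.3939
T̂_B = 0.895(44.7) + 0.105(73.7) = 47.7450
T̂_A − T̂_B = -3.3511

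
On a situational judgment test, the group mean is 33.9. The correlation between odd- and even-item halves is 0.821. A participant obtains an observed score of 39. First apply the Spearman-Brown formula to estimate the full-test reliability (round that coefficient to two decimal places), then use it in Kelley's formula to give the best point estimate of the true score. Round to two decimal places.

Spearman-Brown: ρ = 2r/(1 + r) = 2(0.821)/(1 + 0.821) = 1.6420/1.821 = 0.9017 → 0.90
Regress the observed score toward the mean by the unreliability: T̂ = 0.90·39 + 0.10·33.9 = 35.10 + 3.390 = 38.490.

38.49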